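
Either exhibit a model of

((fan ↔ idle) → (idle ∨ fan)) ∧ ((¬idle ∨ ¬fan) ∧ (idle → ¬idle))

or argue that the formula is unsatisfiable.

fan = True; idle = False

  (fan ↔ idle) → (idle ∨ fan) = True
    fan ↔ idle = False
    idle ∨ fan = True
  (¬idle ∨ ¬fan) ∧ (idle → ¬idle) = True
    ¬idle ∨ ¬fan = True
      ¬idle = True
      ¬fan = False
    idle → ¬idle = True
      ¬idle = True
Both conjuncts True, so the formula holds.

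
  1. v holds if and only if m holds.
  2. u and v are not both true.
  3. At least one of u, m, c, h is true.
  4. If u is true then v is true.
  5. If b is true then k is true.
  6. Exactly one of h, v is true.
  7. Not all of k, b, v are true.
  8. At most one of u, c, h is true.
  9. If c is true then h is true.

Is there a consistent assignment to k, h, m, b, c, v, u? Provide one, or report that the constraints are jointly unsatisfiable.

k = False, h = True, m = False, b = False, c = False, v = False, u = False

  (1) v=F, m=F — same ✓
  (2) u=F, v=F — not both ✓
  (3) {u, m, c, h}: 1 true — at least one ✓
  (4) u=F ⇒ v: vacuous ✓
  (5) b=F ⇒ k: vacuous ✓
  (6) {h, v}: 1 true — exactly one ✓
  (7) {k, b, v}: 0/3 true — not all ✓
  (8) {u, c, h}: 1 true — at most one ✓
  (9) c=F ⇒ h: vacuous ✓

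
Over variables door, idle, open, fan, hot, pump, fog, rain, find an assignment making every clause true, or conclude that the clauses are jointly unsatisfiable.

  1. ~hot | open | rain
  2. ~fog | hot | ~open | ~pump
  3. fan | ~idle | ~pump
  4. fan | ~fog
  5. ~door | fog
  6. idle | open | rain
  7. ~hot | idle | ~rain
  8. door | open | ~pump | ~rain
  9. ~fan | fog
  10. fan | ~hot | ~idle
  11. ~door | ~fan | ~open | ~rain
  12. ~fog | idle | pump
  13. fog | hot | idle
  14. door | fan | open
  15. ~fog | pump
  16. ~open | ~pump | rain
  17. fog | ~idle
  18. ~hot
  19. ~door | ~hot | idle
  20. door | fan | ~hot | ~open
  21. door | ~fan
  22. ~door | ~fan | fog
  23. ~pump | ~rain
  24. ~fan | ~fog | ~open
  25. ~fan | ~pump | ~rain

Unit clause (~hot) forces hot = False.
Try door = False:
  (door | ~fan) forces fan = False.
  (fan | ~fog) forces fog = False.
  (fog | hot | idle) forces idle = True.
  clause (fog | ~idle) is falsified — backtrack.
So door = True.
  then (~door | fog) forces fog = True.
  then (~fog | pump) forces pump = True.
  then (~pump | ~rain) forces rain = False.
  then (~fog | hot | ~open | ~pump) forces open = False.
  then (fan | ~fog) forces fan = True.
  then (idle | open | rain) forces idle = True.
All clauses satisfied.

door=T, idle=T, open=F, fan=T, hot=F, pump=T, fog=T, rain=F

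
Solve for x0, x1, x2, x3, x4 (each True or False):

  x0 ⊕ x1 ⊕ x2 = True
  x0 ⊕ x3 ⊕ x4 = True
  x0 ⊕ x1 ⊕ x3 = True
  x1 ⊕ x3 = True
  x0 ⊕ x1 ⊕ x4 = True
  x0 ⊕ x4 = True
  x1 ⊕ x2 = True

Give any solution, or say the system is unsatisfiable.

Unsatisfiable

Adding constraints 2, 4, 5 mod 2: every variable appears an even number of times on the left, so the left side is 0.
But the right sides sum to 1 (mod 2). 0 ≠ 1 — the system is inconsistent.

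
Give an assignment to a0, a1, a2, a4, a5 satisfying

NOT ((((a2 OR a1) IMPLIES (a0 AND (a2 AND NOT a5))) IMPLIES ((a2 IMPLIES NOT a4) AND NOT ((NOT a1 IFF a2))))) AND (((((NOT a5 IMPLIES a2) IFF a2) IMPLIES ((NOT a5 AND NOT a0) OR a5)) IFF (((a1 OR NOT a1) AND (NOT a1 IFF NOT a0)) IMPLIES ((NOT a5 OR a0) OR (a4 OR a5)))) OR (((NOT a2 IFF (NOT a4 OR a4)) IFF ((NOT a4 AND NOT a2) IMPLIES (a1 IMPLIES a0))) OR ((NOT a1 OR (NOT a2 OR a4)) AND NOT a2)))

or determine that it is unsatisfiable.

The formula is unsatisfiable.

Case a2 = True: the formula simplifies to NOT (((a0 AND NOT a5) IMPLIES (NOT a4 AND NOT (NOT a1)))) AND ((((NOT a5 AND NOT a0) OR a5) IFF (((a1 OR NOT a1) AND (NOT a1 IFF NOT a0)) IMPLIES ((NOT a5 OR a0) OR (a4 OR a5)))) OR NOT ((NOT a4 OR a4))).
  a0 = True: simplifies to NOT ((NOT a5 IMPLIES (NOT a4 AND NOT (NOT a1)))) AND (a5 OR NOT ((NOT a4 OR a4))).
    a4 = True: simplifies to NOT a5 AND a5.
      a5 = True: the conjunct NOT a5 is False.
      a5 = False: the conjunct a5 is False.
    a4 = False: simplifies to NOT ((NOT a5 IMPLIES NOT (NOT a1))) AND a5.
      a5 = True: the conjunct NOT ((NOT a5 IMPLIES NOT (NOT a1))) becomes NOT ((False IMPLIES NOT (NOT a1))) = False.
      a5 = False: the conjunct a5 is False.
  a0 = False: the conjunct NOT (((a0 AND NOT a5) IMPLIES (NOT a4 AND NOT (NOT a1)))) becomes NOT ((False IMPLIES (NOT a4 AND NOT (NOT a1)))) = False.
Case a2 = False: the formula simplifies to NOT ((NOT a1 IMPLIES NOT a1)).
  a1 = True: this becomes NOT ((False IMPLIES False)) = False.
  a1 = False: this becomes NOT ((True IMPLIES True)) = False.
Both cases fail — unsatisfiable.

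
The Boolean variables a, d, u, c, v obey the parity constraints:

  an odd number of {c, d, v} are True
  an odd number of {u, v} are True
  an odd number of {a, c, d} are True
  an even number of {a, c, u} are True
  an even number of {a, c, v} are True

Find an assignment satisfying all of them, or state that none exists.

Unsatisfiable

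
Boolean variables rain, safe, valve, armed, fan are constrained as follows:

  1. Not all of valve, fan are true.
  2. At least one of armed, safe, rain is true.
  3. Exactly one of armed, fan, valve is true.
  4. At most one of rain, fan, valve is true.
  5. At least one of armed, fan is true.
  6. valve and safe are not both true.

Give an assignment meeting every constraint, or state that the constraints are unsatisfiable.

rain = False; safe = True; valve = False; armed = True; fan = False

  (1) {valve, fan}: 0/2 true — not all ✓
  (2) {armed, safe, rain}: 2 true — at least one ✓
  (3) {armed, fan, valve}: 1 true — exactly one ✓
  (4) {rain, fan, valve}: 0 true — at most one ✓
  (5) {armed, fan}: 1 true — at least one ✓
  (6) valve=F, safe=T — not both ✓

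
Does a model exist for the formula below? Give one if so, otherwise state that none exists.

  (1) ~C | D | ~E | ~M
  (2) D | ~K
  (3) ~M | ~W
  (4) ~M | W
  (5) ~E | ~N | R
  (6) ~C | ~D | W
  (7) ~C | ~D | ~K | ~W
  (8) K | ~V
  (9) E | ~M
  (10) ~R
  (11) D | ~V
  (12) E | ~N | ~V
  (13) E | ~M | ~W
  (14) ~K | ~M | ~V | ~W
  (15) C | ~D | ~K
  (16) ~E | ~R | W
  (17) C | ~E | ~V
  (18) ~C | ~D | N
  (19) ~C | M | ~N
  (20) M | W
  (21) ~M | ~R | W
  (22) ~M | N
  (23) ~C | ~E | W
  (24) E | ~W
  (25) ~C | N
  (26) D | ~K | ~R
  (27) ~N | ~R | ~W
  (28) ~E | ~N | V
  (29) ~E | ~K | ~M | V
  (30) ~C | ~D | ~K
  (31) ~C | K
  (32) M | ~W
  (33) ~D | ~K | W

The formula is unsatisfiable.

Case W = True:
  (~M | ~W) forces M = False.
  Clause (M | ~W) is falsified — contradiction.
Case W = False:
  (~M | W) forces M = False.
  Clause (M | W) is falsified — contradiction.
Both cases fail, so the formula is unsatisfiable.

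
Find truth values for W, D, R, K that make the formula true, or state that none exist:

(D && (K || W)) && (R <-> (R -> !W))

W = False, D = True, R = True, K = True

  D && (K || W) = True
    K || W = True
  R <-> (R -> !W) = True
    R -> !W = True
      !W = True
Both conjuncts True, so the formula holds.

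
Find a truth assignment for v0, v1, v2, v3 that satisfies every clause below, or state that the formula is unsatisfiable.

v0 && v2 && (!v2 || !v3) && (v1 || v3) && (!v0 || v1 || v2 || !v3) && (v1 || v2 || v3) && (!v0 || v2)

v0: True; v1: True; v2: True; v3: False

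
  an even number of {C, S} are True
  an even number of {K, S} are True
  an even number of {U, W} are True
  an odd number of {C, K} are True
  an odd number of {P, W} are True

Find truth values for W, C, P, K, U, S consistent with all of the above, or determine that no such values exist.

Adding constraints 1, 2, 4 mod 2: every variable appears an even number of times on the left, so the left side is 0.
But the right sides sum to 1 (mod 2). 0 ≠ 1 — the system is inconsistent.

UNSATISFIABLE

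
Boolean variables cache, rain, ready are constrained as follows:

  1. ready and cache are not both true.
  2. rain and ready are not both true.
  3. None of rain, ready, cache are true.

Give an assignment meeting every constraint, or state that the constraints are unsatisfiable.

cache: False, rain: False, ready: False

  (1) ready=F, cache=F — not both ✓
  (2) rain=F, ready=F — not both ✓
  (3) {rain, ready, cache}: 0 true — none ✓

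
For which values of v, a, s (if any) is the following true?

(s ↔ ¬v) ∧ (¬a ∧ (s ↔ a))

v=T, a=F, s=F

  s ↔ ¬v = True
    ¬v = False
  ¬a ∧ (s ↔ a) = True
    ¬a = True
    s ↔ a = True
Both conjuncts True, so the formula holds.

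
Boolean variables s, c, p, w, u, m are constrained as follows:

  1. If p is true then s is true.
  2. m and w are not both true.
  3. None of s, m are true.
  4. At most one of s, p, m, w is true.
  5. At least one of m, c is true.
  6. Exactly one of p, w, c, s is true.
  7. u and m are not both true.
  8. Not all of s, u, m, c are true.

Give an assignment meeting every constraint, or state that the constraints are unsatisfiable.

s = False, c = True, p = False, w = False, u = True, m = False

  (1) p=F ⇒ s: vacuous ✓
  (2) m=F, w=F — not both ✓
  (3) {s, m}: 0 true — none ✓
  (4) {s, p, m, w}: 0 true — at most one ✓
  (5) {m, c}: 1 true — at least one ✓
  (6) {p, w, c, s}: 1 true — exactly one ✓
  (7) u=T, m=F — not both ✓
  (8) {s, u, m, c}: 2/4 true — not all ✓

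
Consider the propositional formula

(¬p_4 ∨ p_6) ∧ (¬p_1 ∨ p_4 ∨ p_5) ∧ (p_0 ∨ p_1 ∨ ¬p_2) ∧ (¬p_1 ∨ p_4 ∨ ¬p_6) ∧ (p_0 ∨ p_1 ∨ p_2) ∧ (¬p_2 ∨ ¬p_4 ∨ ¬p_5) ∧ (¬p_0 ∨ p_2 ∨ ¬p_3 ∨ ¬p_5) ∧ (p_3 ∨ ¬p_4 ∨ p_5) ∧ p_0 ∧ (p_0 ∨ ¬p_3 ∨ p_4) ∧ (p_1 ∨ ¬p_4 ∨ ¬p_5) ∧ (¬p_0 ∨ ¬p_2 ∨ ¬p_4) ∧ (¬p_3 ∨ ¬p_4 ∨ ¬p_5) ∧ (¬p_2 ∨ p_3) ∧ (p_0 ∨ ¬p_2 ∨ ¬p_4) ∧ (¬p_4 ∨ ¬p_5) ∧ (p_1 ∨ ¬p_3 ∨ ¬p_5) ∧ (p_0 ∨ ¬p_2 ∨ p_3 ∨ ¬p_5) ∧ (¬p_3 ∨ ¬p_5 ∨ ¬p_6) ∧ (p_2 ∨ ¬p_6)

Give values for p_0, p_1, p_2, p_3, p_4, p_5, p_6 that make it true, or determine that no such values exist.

p_0=T, p_1=F, p_2=T, p_3=T, p_4=F, p_5=F, p_6=T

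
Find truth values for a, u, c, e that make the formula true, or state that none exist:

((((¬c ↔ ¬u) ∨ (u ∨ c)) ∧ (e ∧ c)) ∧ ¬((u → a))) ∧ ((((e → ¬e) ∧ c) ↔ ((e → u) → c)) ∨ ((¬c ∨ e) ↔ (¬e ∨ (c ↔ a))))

The formula is unsatisfiable.

Case c = True: the formula simplifies to (e ∧ ¬((u → a))) ∧ ((e → ¬e) ∨ (e ↔ (¬e ∨ a))).
  e = True: simplifies to ¬((u → a)) ∧ a.
    a = True: the conjunct ¬((u → a)) becomes ¬((u → True)) = False.
    a = False: the conjunct a is False.
  e = False: the conjunct e is False.
Case c = False: the conjunct c is False.
Both cases fail — unsatisfiable.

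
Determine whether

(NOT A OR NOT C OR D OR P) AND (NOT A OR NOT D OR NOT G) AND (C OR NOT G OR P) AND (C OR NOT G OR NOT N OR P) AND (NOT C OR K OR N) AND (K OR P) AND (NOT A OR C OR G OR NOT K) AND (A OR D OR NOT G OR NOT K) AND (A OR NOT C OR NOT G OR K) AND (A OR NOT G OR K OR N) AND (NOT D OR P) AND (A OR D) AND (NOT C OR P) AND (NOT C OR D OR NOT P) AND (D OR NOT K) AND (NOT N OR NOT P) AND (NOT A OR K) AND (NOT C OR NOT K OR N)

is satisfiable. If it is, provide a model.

Set A = False.
  then (A OR D) forces D = True.
  then (NOT D OR P) forces P = True.
  then (NOT N OR NOT P) forces N = False.
Set K = True.
  then (NOT C OR NOT K OR N) forces C = False.
Set G = True.
All clauses satisfied.

A = False, K = True, G = True, C = False, P = True, N = False, D = True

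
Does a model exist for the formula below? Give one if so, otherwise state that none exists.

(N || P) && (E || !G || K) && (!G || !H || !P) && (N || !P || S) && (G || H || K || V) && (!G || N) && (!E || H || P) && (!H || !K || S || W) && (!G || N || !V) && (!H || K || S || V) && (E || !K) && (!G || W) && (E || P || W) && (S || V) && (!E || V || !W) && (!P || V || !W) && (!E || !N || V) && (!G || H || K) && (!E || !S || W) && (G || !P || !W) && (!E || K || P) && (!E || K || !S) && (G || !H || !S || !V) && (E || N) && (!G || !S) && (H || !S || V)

Set S = False.
  then (S || V) forces V = True.
Set E = False.
  then (E || !K) forces K = False.
  then (E || N) forces N = True.
  then (E || !G || K) forces G = False.
Set H = False.
Set W = True.
  then (G || !P || !W) forces P = False.
All clauses satisfied.

S=F, E=F, H=F, N=T, G=F, V=T, W=T, K=F, P=F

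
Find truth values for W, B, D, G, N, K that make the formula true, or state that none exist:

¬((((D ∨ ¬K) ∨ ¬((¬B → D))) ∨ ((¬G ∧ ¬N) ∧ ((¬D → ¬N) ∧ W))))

W: False, B: True, D: False, G: False, N: False, K: True

  ¬((((D ∨ ¬K) ∨ ¬((¬B → D))) ∨ ((¬G ∧ ¬N) ∧ ((¬D → ¬N) ∧ W)))) = True
    ((D ∨ ¬K) ∨ ¬((¬B → D))) ∨ ((¬G ∧ ¬N) ∧ ((¬D → ¬N) ∧ W)) = False
      (D ∨ ¬K) ∨ ¬((¬B → D)) = False
        D ∨ ¬K = False
          ¬K = False
        ¬((¬B → D)) = False
          ¬B → D = True
            ¬B = False
      (¬G ∧ ¬N) ∧ ((¬D → ¬N) ∧ W) = False
        ¬G ∧ ¬N = True
          ¬G = True
          ¬N = True
        (¬D → ¬N) ∧ W = False
          ¬D → ¬N = True
            ¬D = True
            ¬N = True
The formula evaluates to True.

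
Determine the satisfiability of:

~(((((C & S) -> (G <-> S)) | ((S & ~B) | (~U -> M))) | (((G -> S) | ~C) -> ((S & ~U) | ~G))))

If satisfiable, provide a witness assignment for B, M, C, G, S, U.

Case S = True: the formula simplifies to ~((((C -> G) | (~B | (~U -> M))) | (~U | ~G))).
  G = True: this becomes ~((True | ~U)) = False.
  G = False: this becomes ~(((~C | (~B | (~U -> M))) | True)) = False.
Case S = False: the formula becomes ~((True | ((~G | ~C) -> ~G))) = False.
Both cases fail — unsatisfiable.

Unsatisfiable — no assignment works.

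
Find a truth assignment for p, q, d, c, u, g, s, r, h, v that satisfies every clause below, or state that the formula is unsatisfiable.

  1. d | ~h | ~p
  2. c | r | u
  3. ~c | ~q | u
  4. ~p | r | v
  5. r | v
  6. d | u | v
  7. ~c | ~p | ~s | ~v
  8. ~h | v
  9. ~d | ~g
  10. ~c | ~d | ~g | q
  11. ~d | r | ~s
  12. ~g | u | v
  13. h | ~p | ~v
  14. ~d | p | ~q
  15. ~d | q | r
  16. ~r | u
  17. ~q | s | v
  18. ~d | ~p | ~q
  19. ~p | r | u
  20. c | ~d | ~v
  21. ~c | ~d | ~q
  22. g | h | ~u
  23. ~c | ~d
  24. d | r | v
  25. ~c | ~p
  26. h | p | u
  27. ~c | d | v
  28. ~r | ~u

p: False; q: True; d: False; c: True; u: True; g: True; s: False; r: False; h: True; v: True

Set p = False.
Set q = True.
  then (~d | p | ~q) forces d = False.
Set c = True.
  then (~c | ~q | u) forces u = True.
  then (~c | d | v) forces v = True.
  then (~r | ~u) forces r = False.
Set g = True.
Set s = False.
Set h = True.
All clauses satisfied.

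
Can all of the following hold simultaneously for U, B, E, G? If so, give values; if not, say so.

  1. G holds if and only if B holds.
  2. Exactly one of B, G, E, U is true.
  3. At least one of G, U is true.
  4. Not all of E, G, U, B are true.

U=T; B=F; E=F; G=F

  (1) G=F, B=F — same ✓
  (2) {B, G, E, U}: 1 true — exactly one ✓
  (3) {G, U}: 1 true — at least one ✓
  (4) {E, G, U, B}: 1/4 true — not all ✓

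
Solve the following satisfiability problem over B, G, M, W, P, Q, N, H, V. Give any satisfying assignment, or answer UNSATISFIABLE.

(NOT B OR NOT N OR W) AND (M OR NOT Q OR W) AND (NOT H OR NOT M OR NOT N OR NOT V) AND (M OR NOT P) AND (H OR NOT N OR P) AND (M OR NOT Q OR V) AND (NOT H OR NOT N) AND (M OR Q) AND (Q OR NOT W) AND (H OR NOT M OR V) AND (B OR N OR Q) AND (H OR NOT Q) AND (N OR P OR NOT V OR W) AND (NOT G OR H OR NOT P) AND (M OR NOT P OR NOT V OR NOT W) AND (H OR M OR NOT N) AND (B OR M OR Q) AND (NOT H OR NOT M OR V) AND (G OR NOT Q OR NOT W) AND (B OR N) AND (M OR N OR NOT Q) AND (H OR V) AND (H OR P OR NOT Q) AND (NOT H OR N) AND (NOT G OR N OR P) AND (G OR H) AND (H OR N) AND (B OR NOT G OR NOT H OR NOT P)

Unsatisfiable — no assignment works.

Case H = True:
  (NOT H OR NOT N) forces N = False.
  Clause (NOT H OR N) is falsified — contradiction.
Case H = False:
  (H OR NOT Q) forces Q = False.
  (M OR Q) forces M = True.
  (Q OR NOT W) forces W = False.
  (H OR NOT M OR V) forces V = True.
  (G OR H) forces G = True.
  (NOT G OR H OR NOT P) forces P = False.
  (H OR NOT N OR P) forces N = False.
  Clause (N OR P OR NOT V OR W) is falsified — contradiction.
Both cases fail, so the formula is unsatisfiable.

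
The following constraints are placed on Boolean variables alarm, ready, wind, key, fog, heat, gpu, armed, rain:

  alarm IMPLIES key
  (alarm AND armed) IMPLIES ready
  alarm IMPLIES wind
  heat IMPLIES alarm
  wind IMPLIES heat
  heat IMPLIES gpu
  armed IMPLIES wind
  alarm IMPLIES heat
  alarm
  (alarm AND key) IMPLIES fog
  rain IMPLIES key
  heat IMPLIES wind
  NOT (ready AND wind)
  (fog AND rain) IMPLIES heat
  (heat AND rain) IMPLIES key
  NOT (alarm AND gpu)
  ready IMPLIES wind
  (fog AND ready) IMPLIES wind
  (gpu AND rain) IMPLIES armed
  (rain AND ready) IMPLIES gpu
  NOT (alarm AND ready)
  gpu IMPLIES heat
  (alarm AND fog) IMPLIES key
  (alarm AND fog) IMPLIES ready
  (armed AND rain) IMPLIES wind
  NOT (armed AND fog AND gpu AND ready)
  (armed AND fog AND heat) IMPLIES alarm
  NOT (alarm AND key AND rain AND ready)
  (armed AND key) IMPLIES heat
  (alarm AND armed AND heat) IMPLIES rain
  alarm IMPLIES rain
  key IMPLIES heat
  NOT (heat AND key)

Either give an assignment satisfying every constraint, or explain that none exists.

Case alarm = True:
  (NOT alarm OR heat) forces heat = True.
  (gpu OR NOT heat) forces gpu = True.
  Clause (NOT alarm OR NOT gpu) is falsified — contradiction.
Case alarm = False:
  Clause (alarm) is falsified — contradiction.
Both cases fail, so the formula is unsatisfiable.

UNSATISFIABLE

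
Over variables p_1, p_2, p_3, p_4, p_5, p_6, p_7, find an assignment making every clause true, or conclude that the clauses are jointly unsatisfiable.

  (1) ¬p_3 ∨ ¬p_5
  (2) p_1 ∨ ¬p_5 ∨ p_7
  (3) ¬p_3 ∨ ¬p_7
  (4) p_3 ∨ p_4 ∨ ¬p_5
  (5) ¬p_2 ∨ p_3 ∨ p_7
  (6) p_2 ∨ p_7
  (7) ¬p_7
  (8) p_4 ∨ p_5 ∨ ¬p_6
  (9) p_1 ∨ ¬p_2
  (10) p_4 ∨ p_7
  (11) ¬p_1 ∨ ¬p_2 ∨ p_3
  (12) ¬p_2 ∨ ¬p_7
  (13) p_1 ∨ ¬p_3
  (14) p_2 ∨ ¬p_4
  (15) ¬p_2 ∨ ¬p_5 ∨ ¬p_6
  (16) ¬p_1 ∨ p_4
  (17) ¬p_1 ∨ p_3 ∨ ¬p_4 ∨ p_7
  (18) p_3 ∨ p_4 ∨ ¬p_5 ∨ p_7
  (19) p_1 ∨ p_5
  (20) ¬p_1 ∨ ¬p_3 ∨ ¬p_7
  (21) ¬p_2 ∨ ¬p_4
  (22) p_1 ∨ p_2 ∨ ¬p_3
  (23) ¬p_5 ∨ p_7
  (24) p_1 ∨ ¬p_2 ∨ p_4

Case p_4 = True:
  (¬p_7) forces p_7 = False.
  (p_2 ∨ p_7) forces p_2 = True.
  Clause (¬p_2 ∨ ¬p_4) is falsified — contradiction.
Case p_4 = False:
  (¬p_7) forces p_7 = False.
  Clause (p_4 ∨ p_7) is falsified — contradiction.
Both cases fail, so the formula is unsatisfiable.

The formula is unsatisfiable.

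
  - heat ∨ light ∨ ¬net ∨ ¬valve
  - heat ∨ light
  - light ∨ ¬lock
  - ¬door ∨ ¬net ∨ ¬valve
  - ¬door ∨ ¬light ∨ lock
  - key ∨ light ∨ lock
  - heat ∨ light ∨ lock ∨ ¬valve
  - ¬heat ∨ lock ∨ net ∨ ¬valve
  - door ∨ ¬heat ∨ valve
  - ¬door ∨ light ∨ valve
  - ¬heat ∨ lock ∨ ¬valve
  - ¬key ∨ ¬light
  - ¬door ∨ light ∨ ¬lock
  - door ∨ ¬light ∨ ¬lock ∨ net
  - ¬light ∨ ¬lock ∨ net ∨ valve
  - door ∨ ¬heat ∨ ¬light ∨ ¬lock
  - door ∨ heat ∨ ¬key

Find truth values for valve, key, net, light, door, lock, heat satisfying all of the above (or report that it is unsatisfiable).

valve = False, key = False, net = True, light = True, door = True, lock = True, heat = True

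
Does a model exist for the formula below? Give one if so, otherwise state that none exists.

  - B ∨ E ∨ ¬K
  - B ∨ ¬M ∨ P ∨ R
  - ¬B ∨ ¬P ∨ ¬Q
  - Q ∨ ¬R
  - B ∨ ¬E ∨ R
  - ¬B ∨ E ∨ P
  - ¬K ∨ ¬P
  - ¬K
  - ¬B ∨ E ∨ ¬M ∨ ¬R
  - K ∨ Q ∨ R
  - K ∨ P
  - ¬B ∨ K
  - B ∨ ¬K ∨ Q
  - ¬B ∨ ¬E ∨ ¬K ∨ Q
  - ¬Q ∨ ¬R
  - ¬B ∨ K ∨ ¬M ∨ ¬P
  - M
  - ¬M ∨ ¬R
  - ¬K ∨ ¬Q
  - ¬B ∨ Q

K = False; P = True; B = False; M = True; E = False; R = False; Q = True

Unit clause (¬K) forces K = False.
In (K ∨ P) only P is left, so P = True.
In (¬B ∨ K) only ¬B is left, so B = False.
Unit clause (M) forces M = True.
In (¬M ∨ ¬R) only ¬R is left, so R = False.
In (B ∨ ¬E ∨ R) only ¬E is left, so E = False.
In (K ∨ Q ∨ R) only Q is left, so Q = True.
All clauses satisfied.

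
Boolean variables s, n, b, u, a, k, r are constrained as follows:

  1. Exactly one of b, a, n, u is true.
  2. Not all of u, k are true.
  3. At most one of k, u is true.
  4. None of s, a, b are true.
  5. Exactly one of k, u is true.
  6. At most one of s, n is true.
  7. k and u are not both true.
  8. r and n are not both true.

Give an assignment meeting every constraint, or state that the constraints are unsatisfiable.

s: False; n: True; b: False; u: False; a: False; k: True; r: False

  (1) {b, a, n, u}: 1 true — exactly one ✓
  (2) {u, k}: 1/2 true — not all ✓
  (3) {k, u}: 1 true — at most one ✓
  (4) {s, a, b}: 0 true — none ✓
  (5) {k, u}: 1 true — exactly one ✓
  (6) {s, n}: 1 true — at most one ✓
  (7) k=T, u=F — not both ✓
  (8) r=F, n=T — not both ✓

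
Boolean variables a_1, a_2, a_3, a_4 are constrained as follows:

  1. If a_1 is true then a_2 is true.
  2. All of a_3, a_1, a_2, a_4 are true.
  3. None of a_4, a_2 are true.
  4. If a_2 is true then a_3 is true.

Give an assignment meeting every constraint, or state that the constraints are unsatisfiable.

UNSATISFIABLE

Case a_2 = True:
  Constraint (3) is violated (a_2=T) — contradiction.
Case a_2 = False:
  Constraint (2) is violated (a_2=F) — contradiction.
Both cases fail — unsatisfiable.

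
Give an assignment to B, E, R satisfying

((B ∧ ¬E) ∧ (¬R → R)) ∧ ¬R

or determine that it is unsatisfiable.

UNSATISFIABLE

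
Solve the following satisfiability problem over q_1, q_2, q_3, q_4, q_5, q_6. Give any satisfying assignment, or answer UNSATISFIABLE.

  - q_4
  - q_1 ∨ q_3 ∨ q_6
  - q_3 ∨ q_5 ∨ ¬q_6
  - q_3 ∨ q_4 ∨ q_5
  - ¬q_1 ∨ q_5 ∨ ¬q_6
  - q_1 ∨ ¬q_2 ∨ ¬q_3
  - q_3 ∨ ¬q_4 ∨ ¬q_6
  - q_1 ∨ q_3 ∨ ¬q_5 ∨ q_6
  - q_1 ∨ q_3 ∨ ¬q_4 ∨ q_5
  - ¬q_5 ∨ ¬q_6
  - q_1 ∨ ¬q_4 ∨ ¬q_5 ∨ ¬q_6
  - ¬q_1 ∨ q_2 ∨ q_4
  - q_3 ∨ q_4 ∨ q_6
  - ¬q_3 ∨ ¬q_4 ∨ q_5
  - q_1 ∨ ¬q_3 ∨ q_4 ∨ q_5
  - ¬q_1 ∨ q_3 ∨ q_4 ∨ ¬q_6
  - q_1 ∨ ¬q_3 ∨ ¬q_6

q_1=T, q_2=T, q_3=T, q_4=T, q_5=T, q_6=F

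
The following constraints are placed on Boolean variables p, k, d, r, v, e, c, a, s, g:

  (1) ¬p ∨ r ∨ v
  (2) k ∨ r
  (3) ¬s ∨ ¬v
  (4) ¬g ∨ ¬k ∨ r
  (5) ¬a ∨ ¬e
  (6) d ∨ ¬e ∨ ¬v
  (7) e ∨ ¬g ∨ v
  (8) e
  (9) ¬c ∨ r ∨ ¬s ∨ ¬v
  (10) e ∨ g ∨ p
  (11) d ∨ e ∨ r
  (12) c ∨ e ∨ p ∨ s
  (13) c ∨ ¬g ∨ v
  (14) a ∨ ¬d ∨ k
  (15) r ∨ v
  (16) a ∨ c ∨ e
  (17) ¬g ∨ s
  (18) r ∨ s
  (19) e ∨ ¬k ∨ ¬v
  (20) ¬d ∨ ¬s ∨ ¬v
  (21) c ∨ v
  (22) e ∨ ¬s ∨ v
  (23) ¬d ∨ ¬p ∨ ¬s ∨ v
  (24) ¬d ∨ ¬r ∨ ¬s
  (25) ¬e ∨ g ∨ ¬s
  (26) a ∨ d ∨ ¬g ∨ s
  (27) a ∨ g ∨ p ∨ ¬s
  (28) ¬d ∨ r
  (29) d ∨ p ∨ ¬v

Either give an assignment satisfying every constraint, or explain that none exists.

p: True; k: False; d: False; r: True; v: False; e: True; c: True; a: False; s: False; g: False

Unit clause (e) forces e = True.
In (¬a ∨ ¬e) only ¬a is left, so a = False.
Set p = True.
Set k = False.
  then (k ∨ r) forces r = True.
  then (a ∨ ¬d ∨ k) forces d = False.
  then (d ∨ ¬e ∨ ¬v) forces v = False.
  then (c ∨ v) forces c = True.
Set s = False.
  then (¬g ∨ s) forces g = False.
All clauses satisfied.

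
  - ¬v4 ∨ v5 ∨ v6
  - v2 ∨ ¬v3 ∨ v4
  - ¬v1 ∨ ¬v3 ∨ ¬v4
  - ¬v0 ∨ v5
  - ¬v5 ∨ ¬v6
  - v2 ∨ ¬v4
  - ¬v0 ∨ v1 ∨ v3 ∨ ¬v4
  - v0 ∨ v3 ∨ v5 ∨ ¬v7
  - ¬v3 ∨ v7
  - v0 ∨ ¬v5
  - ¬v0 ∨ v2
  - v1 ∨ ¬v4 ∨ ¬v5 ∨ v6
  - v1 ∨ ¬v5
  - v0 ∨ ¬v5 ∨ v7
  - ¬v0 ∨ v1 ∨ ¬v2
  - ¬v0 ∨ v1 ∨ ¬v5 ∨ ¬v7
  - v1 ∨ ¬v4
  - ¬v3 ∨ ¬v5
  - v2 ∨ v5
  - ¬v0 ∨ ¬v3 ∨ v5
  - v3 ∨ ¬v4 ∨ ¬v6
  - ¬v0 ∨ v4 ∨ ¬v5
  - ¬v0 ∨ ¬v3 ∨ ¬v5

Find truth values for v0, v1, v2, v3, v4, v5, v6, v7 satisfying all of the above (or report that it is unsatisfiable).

Set v0 = False.
  then (v0 ∨ ¬v5) forces v5 = False.
  then (v2 ∨ v5) forces v2 = True.
Set v1 = True.
Set v3 = False.
  then (v0 ∨ v3 ∨ v5 ∨ ¬v7) forces v7 = False.
Try v4 = True:
  (¬v4 ∨ v5 ∨ v6) forces v6 = True.
  clause (v3 ∨ ¬v4 ∨ ¬v6) is falsified — backtrack.
So v4 = False.
Set v6 = True.
All clauses satisfied.

v0: False; v1: True; v2: True; v3: False; v4: False; v5: False; v6: True; v7: False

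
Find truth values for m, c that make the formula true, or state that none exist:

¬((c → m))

m: False, c: True

  ¬((c → m)) = True
    c → m = False
The formula evaluates to True.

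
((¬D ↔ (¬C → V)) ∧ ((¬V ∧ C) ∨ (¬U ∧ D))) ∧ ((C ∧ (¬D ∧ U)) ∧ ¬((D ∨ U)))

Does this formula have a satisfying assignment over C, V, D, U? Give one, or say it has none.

Unsatisfiable

Case U = True: the conjunct ¬((D ∨ U)) becomes ¬((D ∨ True)) = False.
Case U = False: the conjunct U is False.
Both cases fail — unsatisfiable.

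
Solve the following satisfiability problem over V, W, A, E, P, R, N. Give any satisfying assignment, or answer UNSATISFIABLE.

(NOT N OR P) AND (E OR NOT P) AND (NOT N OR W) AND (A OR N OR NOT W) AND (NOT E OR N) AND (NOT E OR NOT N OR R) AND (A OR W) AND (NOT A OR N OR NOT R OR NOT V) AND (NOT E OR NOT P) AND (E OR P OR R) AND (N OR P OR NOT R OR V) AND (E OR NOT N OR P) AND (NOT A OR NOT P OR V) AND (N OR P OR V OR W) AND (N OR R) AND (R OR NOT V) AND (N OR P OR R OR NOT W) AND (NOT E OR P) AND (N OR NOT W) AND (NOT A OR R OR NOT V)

Unsatisfiable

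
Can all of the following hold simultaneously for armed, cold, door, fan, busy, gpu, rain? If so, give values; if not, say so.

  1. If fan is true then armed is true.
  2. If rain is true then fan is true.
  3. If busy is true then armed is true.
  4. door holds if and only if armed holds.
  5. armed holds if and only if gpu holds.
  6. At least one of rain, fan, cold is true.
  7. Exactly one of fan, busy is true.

armed = True; cold = True; door = True; fan = False; busy = True; gpu = True; rain = False

  (1) fan=F ⇒ armed: vacuous ✓
  (2) rain=F ⇒ fan: vacuous ✓
  (3) busy=T ⇒ armed: T ✓
  (4) door=T, armed=T — same ✓
  (5) armed=T, gpu=T — same ✓
  (6) {rain, fan, cold}: 1 true — at least one ✓
  (7) {fan, busy}: 1 true — exactly one ✓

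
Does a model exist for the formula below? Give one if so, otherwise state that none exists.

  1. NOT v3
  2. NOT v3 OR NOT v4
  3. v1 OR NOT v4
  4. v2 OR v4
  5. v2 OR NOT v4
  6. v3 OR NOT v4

Unit clause (NOT v3) forces v3 = False.
In (v3 OR NOT v4) only NOT v4 is left, so v4 = False.
In (v2 OR v4) only v2 is left, so v2 = True.
Set v1 = True.
Check each clause:
  (NOT v3): NOT v3 holds.
  (NOT v3 OR NOT v4): NOT v3 holds.
  (v1 OR NOT v4): v1 holds.
  (v2 OR v4): v2 holds.
  (v2 OR NOT v4): v2 holds.
  (v3 OR NOT v4): NOT v4 holds.
All clauses satisfied.

v1=T; v2=T; v3=F; v4=F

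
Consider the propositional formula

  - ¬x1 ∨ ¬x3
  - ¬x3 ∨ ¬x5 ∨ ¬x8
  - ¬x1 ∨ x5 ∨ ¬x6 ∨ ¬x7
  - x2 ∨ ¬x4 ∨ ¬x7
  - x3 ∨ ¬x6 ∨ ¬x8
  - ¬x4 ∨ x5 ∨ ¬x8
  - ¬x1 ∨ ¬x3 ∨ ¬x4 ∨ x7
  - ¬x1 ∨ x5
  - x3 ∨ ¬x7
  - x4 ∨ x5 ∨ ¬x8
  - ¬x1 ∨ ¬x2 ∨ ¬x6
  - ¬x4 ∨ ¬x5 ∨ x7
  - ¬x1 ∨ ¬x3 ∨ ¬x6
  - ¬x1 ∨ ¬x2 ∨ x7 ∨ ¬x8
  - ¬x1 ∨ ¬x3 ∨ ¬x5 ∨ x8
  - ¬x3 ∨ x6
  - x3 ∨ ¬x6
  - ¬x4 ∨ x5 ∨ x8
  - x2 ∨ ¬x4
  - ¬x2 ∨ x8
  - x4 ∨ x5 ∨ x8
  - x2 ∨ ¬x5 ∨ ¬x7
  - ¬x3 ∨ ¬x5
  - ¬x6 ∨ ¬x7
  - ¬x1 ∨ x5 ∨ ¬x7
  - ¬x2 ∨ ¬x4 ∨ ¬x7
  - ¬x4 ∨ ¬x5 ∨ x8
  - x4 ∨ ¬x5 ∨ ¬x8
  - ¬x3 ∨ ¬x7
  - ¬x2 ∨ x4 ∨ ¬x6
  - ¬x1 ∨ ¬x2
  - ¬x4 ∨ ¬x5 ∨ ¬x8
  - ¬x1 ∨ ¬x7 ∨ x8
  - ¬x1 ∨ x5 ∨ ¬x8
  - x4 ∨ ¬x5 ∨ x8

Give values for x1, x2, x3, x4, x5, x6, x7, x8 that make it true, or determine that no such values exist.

Case x5 = True:
  (¬x3 ∨ ¬x5) forces x3 = False.
  (x3 ∨ ¬x7) forces x7 = False.
  (¬x4 ∨ ¬x5 ∨ x7) forces x4 = False.
  (x3 ∨ ¬x6) forces x6 = False.
  (x4 ∨ ¬x5 ∨ ¬x8) forces x8 = False.
  Clause (x4 ∨ ¬x5 ∨ x8) is falsified — contradiction.
Case x5 = False:
  (¬x1 ∨ x5) forces x1 = False.
  If x4 = True:
    (¬x4 ∨ x5 ∨ ¬x8) forces x8 = False.
    clause (¬x4 ∨ x5 ∨ x8) is falsified.
  If x4 = False:
    (x4 ∨ x5 ∨ ¬x8) forces x8 = False.
    clause (x4 ∨ x5 ∨ x8) is falsified.
  Every sub-case reaches a contradiction.
Both cases fail, so the formula is unsatisfiable.

No satisfying assignment exists.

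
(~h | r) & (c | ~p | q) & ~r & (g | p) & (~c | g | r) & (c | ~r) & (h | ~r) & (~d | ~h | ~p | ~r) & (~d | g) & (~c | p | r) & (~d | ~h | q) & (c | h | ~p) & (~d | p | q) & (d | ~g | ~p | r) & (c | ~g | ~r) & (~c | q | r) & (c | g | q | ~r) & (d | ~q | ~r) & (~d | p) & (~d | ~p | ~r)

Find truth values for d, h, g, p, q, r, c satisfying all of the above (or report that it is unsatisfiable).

d = False, h = False, g = True, p = False, q = False, r = False, c = False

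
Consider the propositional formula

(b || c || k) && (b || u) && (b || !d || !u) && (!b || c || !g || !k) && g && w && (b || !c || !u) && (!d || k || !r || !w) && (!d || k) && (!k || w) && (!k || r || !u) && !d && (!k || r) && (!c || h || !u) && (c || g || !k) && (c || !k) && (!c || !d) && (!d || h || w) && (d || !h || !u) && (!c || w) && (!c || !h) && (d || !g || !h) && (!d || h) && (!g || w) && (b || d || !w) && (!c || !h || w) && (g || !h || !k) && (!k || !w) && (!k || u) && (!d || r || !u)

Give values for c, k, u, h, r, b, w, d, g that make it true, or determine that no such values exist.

c=F, k=F, u=T, h=F, r=F, b=T, w=T, d=F, g=T

Unit clause (g) forces g = True.
Unit clause (w) forces w = True.
Unit clause (!d) forces d = False.
In (d || !g || !h) only !h is left, so h = False.
In (b || d || !w) only b is left, so b = True.
In (!k || !w) only !k is left, so k = False.
Set c = False.
Set u = True.
Set r = False.
All clauses satisfied.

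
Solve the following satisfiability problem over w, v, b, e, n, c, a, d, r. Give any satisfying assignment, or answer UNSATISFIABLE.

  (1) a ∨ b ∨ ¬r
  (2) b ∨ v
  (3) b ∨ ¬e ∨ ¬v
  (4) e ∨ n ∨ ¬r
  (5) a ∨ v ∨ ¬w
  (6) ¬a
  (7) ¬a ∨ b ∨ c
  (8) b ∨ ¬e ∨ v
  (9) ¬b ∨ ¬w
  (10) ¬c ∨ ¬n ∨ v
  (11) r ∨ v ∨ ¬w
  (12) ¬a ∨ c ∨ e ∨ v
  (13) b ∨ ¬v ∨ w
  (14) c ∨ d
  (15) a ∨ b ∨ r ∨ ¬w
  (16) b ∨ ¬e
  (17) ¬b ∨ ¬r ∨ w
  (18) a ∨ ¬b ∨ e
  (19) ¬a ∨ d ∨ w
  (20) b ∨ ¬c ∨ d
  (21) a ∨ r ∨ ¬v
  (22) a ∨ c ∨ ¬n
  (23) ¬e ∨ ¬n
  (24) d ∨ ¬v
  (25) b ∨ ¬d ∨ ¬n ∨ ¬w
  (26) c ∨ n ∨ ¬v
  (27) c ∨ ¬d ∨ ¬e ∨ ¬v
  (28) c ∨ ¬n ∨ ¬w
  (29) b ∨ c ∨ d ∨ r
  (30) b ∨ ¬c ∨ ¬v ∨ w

w: False, v: False, b: True, e: True, n: False, c: True, a: False, d: True, r: False

Unit clause (¬a) forces a = False.
Try w = True:
  (a ∨ v ∨ ¬w) forces v = True.
  (¬b ∨ ¬w) forces b = False.
  (a ∨ b ∨ ¬r) forces r = False.
  clause (a ∨ b ∨ r ∨ ¬w) is falsified — backtrack.
So w = False.
Set v = False.
  then (b ∨ v) forces b = True.
  then (¬b ∨ ¬r ∨ w) forces r = False.
  then (a ∨ ¬b ∨ e) forces e = True.
  then (¬e ∨ ¬n) forces n = False.
Set c = True.
Set d = True.
All clauses satisfied.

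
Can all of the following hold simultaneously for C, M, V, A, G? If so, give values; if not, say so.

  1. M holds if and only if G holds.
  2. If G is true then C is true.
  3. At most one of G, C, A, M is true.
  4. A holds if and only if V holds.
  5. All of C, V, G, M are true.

Case M = True:
  (1) with M=T forces G = True.
  Constraint (3) is violated (G=T, M=T) — contradiction.
Case M = False:
  Constraint (5) is violated (M=F) — contradiction.
Both cases fail — unsatisfiable.

The formula is unsatisfiable.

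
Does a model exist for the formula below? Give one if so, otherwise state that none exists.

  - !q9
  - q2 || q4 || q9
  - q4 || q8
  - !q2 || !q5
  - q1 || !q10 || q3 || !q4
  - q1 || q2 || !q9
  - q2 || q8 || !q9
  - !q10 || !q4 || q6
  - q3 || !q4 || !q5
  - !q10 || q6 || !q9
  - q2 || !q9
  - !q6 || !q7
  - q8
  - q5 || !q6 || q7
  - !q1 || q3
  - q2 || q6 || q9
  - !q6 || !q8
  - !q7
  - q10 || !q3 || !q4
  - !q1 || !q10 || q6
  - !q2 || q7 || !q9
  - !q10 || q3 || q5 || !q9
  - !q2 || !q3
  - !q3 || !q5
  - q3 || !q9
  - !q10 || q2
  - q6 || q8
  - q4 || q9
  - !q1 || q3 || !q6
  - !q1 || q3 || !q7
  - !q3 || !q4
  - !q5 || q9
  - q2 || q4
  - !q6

Unit clause (!q9) forces q9 = False.
Unit clause (q8) forces q8 = True.
In (!q6 || !q8) only !q6 is left, so q6 = False.
Unit clause (!q7) forces q7 = False.
In (q4 || q9) only q4 is left, so q4 = True.
In (!q3 || !q4) only !q3 is left, so q3 = False.
In (!q5 || q9) only !q5 is left, so q5 = False.
In (!q10 || !q4 || q6) only !q10 is left, so q10 = False.
In (!q1 || q3) only !q1 is left, so q1 = False.
In (q2 || q6 || q9) only q2 is left, so q2 = True.
All clauses satisfied.

q1 = False, q2 = True, q3 = False, q4 = True, q5 = False, q6 = False, q7 = False, q8 = True, q9 = False, q10 = False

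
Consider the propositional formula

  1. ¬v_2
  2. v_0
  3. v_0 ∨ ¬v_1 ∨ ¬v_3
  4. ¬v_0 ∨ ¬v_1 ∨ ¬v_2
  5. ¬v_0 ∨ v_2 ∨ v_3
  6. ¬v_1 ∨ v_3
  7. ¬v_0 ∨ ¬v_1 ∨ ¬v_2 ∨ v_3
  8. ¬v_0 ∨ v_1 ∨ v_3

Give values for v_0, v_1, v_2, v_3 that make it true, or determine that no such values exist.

v_0 = True, v_1 = True, v_2 = False, v_3 = True

Unit clause (¬v_2) forces v_2 = False.
Unit clause (v_0) forces v_0 = True.
In (¬v_0 ∨ v_2 ∨ v_3) only v_3 is left, so v_3 = True.
Set v_1 = True.
Check each clause:
  (¬v_2): ¬v_2 holds.
  (v_0): v_0 holds.
  (v_0 ∨ ¬v_1 ∨ ¬v_3): v_0 holds.
  (¬v_0 ∨ ¬v_1 ∨ ¬v_2): ¬v_2 holds.
  (¬v_0 ∨ v_2 ∨ v_3): v_3 holds.
  (¬v_1 ∨ v_3): v_3 holds.
  (¬v_0 ∨ ¬v_1 ∨ ¬v_2 ∨ v_3): ¬v_2 holds.
  (¬v_0 ∨ v_1 ∨ v_3): v_1 holds.
All clauses satisfied.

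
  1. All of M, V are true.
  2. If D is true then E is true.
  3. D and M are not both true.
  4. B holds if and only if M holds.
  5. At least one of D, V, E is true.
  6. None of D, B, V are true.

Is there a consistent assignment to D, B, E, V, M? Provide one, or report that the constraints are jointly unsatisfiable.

Unsatisfiable

Case V = True:
  Constraint (6) is violated (V=T) — contradiction.
Case V = False:
  Constraint (1) is violated (V=F) — contradiction.
Both cases fail — unsatisfiable.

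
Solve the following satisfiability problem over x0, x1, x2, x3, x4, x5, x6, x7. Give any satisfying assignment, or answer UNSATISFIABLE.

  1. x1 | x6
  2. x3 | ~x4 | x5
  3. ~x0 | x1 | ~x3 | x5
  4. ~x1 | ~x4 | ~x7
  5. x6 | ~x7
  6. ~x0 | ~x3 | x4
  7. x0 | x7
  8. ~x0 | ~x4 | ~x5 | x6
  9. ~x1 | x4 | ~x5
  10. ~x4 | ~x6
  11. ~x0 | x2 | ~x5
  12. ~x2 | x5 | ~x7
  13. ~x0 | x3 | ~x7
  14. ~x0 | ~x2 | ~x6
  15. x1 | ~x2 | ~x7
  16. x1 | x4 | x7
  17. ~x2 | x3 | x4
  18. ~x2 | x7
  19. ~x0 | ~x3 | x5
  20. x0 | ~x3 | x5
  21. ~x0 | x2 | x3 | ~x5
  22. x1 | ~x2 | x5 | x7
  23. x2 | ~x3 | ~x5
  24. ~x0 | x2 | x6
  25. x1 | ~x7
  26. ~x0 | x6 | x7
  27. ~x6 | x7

x0 = False, x1 = True, x2 = False, x3 = False, x4 = False, x5 = False, x6 = True, x7 = True

Set x0 = False.
  then (x0 | x7) forces x7 = True.
  then (x1 | ~x7) forces x1 = True.
  then (~x1 | ~x4 | ~x7) forces x4 = False.
  then (x6 | ~x7) forces x6 = True.
  then (~x1 | x4 | ~x5) forces x5 = False.
  then (~x2 | x5 | ~x7) forces x2 = False.
  then (x0 | ~x3 | x5) forces x3 = False.
All clauses satisfied.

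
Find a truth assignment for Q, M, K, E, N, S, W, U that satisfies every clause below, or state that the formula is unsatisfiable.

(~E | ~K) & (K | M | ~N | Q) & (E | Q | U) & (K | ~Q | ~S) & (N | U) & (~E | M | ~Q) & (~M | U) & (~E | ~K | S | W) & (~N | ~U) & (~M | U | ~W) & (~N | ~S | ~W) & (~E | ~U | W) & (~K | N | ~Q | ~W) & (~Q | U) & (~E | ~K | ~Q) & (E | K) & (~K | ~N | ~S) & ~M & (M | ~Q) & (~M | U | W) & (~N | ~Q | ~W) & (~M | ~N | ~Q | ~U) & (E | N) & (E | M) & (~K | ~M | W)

Q = False; M = False; K = False; E = True; N = False; S = False; W = True; U = True

Unit clause (~M) forces M = False.
In (M | ~Q) only ~Q is left, so Q = False.
In (E | M) only E is left, so E = True.
In (~E | ~K) only ~K is left, so K = False.
In (K | M | ~N | Q) only ~N is left, so N = False.
In (N | U) only U is left, so U = True.
In (~E | ~U | W) only W is left, so W = True.
Set S = False.
All clauses satisfied.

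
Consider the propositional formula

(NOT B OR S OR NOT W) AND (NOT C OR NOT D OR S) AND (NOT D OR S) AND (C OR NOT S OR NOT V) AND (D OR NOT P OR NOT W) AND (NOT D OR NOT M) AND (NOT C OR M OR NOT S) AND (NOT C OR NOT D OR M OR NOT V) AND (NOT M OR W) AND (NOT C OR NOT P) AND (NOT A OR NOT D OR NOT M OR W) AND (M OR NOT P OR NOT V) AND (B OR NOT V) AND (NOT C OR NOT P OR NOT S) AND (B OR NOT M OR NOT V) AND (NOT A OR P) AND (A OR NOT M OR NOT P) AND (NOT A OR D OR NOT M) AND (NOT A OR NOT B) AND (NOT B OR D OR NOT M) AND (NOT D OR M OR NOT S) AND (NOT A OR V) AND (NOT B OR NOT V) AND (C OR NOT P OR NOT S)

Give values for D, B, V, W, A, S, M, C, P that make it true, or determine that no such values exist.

Set D = False.
Set B = False.
  then (B OR NOT V) forces V = False.
  then (NOT A OR V) forces A = False.
Set W = False.
  then (NOT M OR W) forces M = False.
Set S = False.
Set C = False.
Set P = True.
All clauses satisfied.

D = False; B = False; V = False; W = False; A = False; S = False; M = False; C = False; P = True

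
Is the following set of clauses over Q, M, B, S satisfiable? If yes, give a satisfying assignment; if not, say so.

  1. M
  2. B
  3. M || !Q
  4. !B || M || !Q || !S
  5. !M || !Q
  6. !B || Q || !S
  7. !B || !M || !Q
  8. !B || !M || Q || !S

Unit clause (M) forces M = True.
Unit clause (B) forces B = True.
In (!M || !Q) only !Q is left, so Q = False.
In (!B || Q || !S) only !S is left, so S = False.
Check each clause:
  (M): M holds.
  (B): B holds.
  (M || !Q): M holds.
  (!B || M || !Q || !S): M holds.
  (!M || !Q): !Q holds.
  (!B || Q || !S): !S holds.
  (!B || !M || !Q): !Q holds.
  (!B || !M || Q || !S): !S holds.
All clauses satisfied.

Q=F; M=T; B=T; S=F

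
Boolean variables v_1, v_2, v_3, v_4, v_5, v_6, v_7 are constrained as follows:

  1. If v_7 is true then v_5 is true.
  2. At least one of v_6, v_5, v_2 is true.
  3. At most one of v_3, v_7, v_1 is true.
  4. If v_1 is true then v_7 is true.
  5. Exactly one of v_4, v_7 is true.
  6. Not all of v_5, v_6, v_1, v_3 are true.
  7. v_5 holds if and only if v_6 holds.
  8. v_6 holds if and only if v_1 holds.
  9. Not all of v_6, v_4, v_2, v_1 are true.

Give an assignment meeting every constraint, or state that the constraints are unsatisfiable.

v_1=F, v_2=T, v_3=F, v_4=T, v_5=F, v_6=F, v_7=F

  (1) v_7=F ⇒ v_5: vacuous ✓
  (2) {v_6, v_5, v_2}: 1 true — at least one ✓
  (3) {v_3, v_7, v_1}: 0 true — at most one ✓
  (4) v_1=F ⇒ v_7: vacuous ✓
  (5) {v_4, v_7}: 1 true — exactly one ✓
  (6) {v_5, v_6, v_1, v_3}: 0/4 true — not all ✓
  (7) v_5=F, v_6=F — same ✓
  (8) v_6=F, v_1=F — same ✓
  (9) {v_6, v_4, v_2, v_1}: 2/4 true — not all ✓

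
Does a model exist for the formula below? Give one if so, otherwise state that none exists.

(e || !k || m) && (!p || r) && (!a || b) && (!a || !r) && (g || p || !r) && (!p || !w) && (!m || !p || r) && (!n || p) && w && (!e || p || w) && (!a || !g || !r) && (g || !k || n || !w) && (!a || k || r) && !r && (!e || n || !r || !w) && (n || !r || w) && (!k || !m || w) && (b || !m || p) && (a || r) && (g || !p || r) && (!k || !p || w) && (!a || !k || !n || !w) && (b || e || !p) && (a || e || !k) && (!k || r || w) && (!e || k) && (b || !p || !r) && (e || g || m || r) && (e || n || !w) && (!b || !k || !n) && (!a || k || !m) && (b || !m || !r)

m: False; a: True; p: False; k: True; r: False; n: False; g: True; e: True; b: True; w: True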